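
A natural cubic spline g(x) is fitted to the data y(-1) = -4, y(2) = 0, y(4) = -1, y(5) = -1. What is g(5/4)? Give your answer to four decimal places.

Let M_i = g''(x_i). Step sizes h_i = 3, 2, 1; slopes of the chords Δ_i = (y_(i+1) - y_i)/h_i = 4/3, -1/2, 0.
  3·M_0 + 10·M_1 + 2·M_2 = 6(Δ_1 - Δ_0) = -11
  2·M_1 + 6·M_2 + 1·M_3 = 6(Δ_2 - Δ_1) = 3
Natural end conditions: M_0 = M_3 = 0.
Solving: M_0 = 0, M_1 = -9/7, M_2 = 13/14, M_3 = 0.
On [-1, 2], g(x) = -4 + 83/42·(x + 1) + 0·(x + 1)² - 1/14·(x + 1)³.
With (x + 1) = 9/4: g(5/4) = -47/128.

-0.3672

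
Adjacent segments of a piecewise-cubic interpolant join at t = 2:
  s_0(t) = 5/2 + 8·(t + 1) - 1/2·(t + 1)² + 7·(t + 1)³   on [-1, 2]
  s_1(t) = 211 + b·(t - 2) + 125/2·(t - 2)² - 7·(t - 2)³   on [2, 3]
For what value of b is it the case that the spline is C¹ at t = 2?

194

s_0'(t) = 8 - 1·(t + 1) + 21·(t + 1)², so s_0'(2) = 194. On the right, s_1'(2) = b, so b = 194.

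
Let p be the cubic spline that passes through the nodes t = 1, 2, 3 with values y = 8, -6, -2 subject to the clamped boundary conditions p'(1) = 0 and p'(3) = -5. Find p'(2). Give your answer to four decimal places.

Let m_i = p''(x_i). Step sizes h_i = 1, 1; slopes of the chords Δ_i = (y_(i+1) - y_i)/h_i = -14, 4.
  1·m_0 + 4·m_1 + 1·m_2 = 6(Δ_1 - Δ_0) = 108
Clamped end conditions give two more equations: 2h_0·m_0 + h_0·m_1 = 6(Δ_0 - p'(1)) = -84 and h_1·m_1 + 2h_1·m_2 = 6(p'(3) - Δ_1) = -54.
Forward elimination and back-substitution give m_0 = -143/2, m_1 = 59, m_2 = -113/2.
On [2, 3], p'(t) = b_1 + 2c_1·(t - 2) + 3d_1·(t - 2)² with b_1 = Δ_1 - h_1(2m_1 + m_2)/6 = -25/4, c_1 = m_1/2 = 59/2, d_1 = (m_2 - m_1)/(6h_1) = -77/4. So p'(2) = -25/4.

-6.2500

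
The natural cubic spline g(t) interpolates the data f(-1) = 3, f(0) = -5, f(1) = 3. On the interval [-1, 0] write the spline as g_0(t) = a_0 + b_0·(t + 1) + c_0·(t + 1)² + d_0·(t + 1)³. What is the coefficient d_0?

Let σ_i = g''(x_i). Step sizes h_i = 1, 1; slopes of the chords Δ_i = (y_(i+1) - y_i)/h_i = -8, 8.
  1·σ_0 + 4·σ_1 + 1·σ_2 = 6(Δ_1 - Δ_0) = 96
Natural end conditions: σ_0 = σ_2 = 0.
Solving the tridiagonal system: σ_0 = 0, σ_1 = 24, σ_2 = 0.
On [-1, 0], with g_0(t) = a_0 + b_0·(t + 1) + c_0·(t + 1)² + d_0·(t + 1)³: c_0 = σ_0/2 = 0, d_0 = (σ_1 - σ_0)/(6h_0) = 4, b_0 = Δ_0 - h_0(2σ_0 + σ_1)/6 = -12.

4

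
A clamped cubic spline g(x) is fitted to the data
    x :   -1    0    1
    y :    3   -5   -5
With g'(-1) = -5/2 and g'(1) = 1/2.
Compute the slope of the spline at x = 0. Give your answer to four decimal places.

Let m_i = g''(x_i). Step sizes h_i = 1, 1; slopes of the chords Δ_i = (y_(i+1) - y_i)/h_i = -8, 0.
  1·m_0 + 4·m_1 + 1·m_2 = 6(Δ_1 - Δ_0) = 48
Clamped end conditions give two more equations: 2h_0·m_0 + h_0·m_1 = 6(Δ_0 - g'(-1)) = -33 and h_1·m_1 + 2h_1·m_2 = 6(g'(1) - Δ_1) = 3.
Forward elimination and back-substitution give m_0 = -27, m_1 = 21, m_2 = -9.
On [0, 1], g'(x) = b_1 + 2c_1·x + 3d_1·x² with b_1 = Δ_1 - h_1(2m_1 + m_2)/6 = -11/2, c_1 = m_1/2 = 21/2, d_1 = (m_2 - m_1)/(6h_1) = -5. So g'(0) = -11/2.

-5.5000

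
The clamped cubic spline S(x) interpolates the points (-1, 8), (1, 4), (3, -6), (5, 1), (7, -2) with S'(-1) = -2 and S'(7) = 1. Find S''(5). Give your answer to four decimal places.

Put σ_i = S'' at the i-th knot. Here h = (2, 2, 2, 2) and Δ = (-2, -5, 7/2, -3/2), so the interior equations h_(i-1)·σ_(i-1) + 2(h_(i-1)+h_i)·σ_i + h_i·σ_(i+1) = 6(Δ_i − Δ_(i-1)) read
  2·σ_0 + 8·σ_1 + 2·σ_2 = 6(Δ_1 - Δ_0) = -18
  2·σ_1 + 8·σ_2 + 2·σ_3 = 6(Δ_2 - Δ_1) = 51
  2·σ_2 + 8·σ_3 + 2·σ_4 = 6(Δ_3 - Δ_2) = -30
Clamped end conditions give two more equations: 2h_0·σ_0 + h_0·σ_1 = 6(Δ_0 - S'(-1)) = 0 and h_3·σ_3 + 2h_3·σ_4 = 6(S'(7) - Δ_3) = 15.
Solving: σ_0 = 75/28, σ_1 = -75/14, σ_2 = 39/4, σ_3 = -57/7, σ_4 = 219/28.

-8.1429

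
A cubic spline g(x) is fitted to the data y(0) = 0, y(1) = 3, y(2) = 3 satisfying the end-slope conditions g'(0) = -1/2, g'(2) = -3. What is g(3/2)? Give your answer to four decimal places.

Let M_i = g''(x_i). Step sizes h_i = 1, 1; slopes of the chords Δ_i = (y_(i+1) - y_i)/h_i = 3, 0.
  1·M_0 + 4·M_1 + 1·M_2 = 6(Δ_1 - Δ_0) = -18
Clamped end conditions give two more equations: 2h_0·M_0 + h_0·M_1 = 6(Δ_0 - g'(0)) = 21 and h_1·M_1 + 2h_1·M_2 = 6(g'(2) - Δ_1) = -18.
Solving: M_0 = 55/4, M_1 = -13/2, M_2 = -23/4.
On [1, 2], g(x) = 3 + 25/8·(x - 1) - 13/4·(x - 1)² + 1/8·(x - 1)³.
With (x - 1) = 1/2: g(3/2) = 241/64.

3.7656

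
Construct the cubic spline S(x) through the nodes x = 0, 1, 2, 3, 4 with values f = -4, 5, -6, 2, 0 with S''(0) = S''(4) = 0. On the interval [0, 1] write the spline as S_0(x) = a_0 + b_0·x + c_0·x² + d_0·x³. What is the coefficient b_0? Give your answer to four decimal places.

15.8929

Write σ_i for S''(x_i). With h_i = 1, 1, 1, 1 and divided differences Δ_i = 9, -11, 8, -2, the continuity of S' gives the tridiagonal system
  1·σ_0 + 4·σ_1 + 1·σ_2 = 6(Δ_1 - Δ_0) = -120
  1·σ_1 + 4·σ_2 + 1·σ_3 = 6(Δ_2 - Δ_1) = 114
  1·σ_2 + 4·σ_3 + 1·σ_4 = 6(Δ_3 - Δ_2) = -60
Natural end conditions: σ_0 = σ_4 = 0.
Forward elimination and back-substitution give σ_0 = 0, σ_1 = -579/14, σ_2 = 318/7, σ_3 = -369/14, σ_4 = 0.
On [0, 1], with S_0(x) = a_0 + b_0·x + c_0·x² + d_0·x³: c_0 = σ_0/2 = 0, d_0 = (σ_1 - σ_0)/(6h_0) = -193/28, b_0 = Δ_0 - h_0(2σ_0 + σ_1)/6 = 445/28.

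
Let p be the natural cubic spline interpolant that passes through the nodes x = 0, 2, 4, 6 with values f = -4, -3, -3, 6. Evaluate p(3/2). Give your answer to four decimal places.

-2.9656

Put M_i = p'' at the i-th knot. Here h = (2, 2, 2) and Δ = (1/2, 0, 9/2), so the interior equations h_(i-1)·M_(i-1) + 2(h_(i-1)+h_i)·M_i + h_i·M_(i+1) = 6(Δ_i − Δ_(i-1)) read
  2·M_0 + 8·M_1 + 2·M_2 = 6(Δ_1 - Δ_0) = -3
  2·M_1 + 8·M_2 + 2·M_3 = 6(Δ_2 - Δ_1) = 27
Natural end conditions: M_0 = M_3 = 0.
Solving the tridiagonal system: M_0 = 0, M_1 = -13/10, M_2 = 37/10, M_3 = 0.
On [0, 2], p(x) = -4 + 14/15·x + 0·x² - 13/120·x³.
With x = 3/2: p(3/2) = -949/320.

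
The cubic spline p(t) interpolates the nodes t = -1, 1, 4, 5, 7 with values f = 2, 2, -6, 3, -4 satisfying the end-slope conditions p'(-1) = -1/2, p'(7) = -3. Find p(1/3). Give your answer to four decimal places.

2.8017

Let σ_i = p''(x_i). Step sizes h_i = 2, 3, 1, 2; slopes of the chords Δ_i = (y_(i+1) - y_i)/h_i = 0, -8/3, 9, -7/2.
  2·σ_0 + 10·σ_1 + 3·σ_2 = 6(Δ_1 - Δ_0) = -16
  3·σ_1 + 8·σ_2 + 1·σ_3 = 6(Δ_2 - Δ_1) = 70
  1·σ_2 + 6·σ_3 + 2·σ_4 = 6(Δ_3 - Δ_2) = -75
Clamped end conditions give two more equations: 2h_0·σ_0 + h_0·σ_1 = 6(Δ_0 - p'(-1)) = 3 and h_3·σ_3 + 2h_3·σ_4 = 6(p'(7) - Δ_3) = 3.
Forward elimination and back-substitution give σ_0 = 269/68, σ_1 = -109/17, σ_2 = 1367/102, σ_3 = -917/51, σ_4 = 1987/204.
On [-1, 1], p(t) = 2 - 1/2·(t + 1) + 269/136·(t + 1)² - 235/272·(t + 1)³.
With (t + 1) = 4/3: p(1/3) = 1286/459.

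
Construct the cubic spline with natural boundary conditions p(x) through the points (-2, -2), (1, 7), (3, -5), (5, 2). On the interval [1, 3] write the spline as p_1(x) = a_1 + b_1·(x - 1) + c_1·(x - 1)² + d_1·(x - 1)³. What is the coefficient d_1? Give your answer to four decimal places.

Write m_i for p''(x_i). With h_i = 3, 2, 2 and divided differences Δ_i = 3, -6, 7/2, the continuity of p' gives the tridiagonal system
  3·m_0 + 10·m_1 + 2·m_2 = 6(Δ_1 - Δ_0) = -54
  2·m_1 + 8·m_2 + 2·m_3 = 6(Δ_2 - Δ_1) = 57
Natural end conditions: m_0 = m_3 = 0.
Solving: m_0 = 0, m_1 = -273/38, m_2 = 339/38, m_3 = 0.
On [1, 3], with p_1(x) = a_1 + b_1·(x - 1) + c_1·(x - 1)² + d_1·(x - 1)³: c_1 = m_1/2 = -273/76, d_1 = (m_2 - m_1)/(6h_1) = 51/38, b_1 = Δ_1 - h_1(2m_1 + m_2)/6 = -159/38.

1.3421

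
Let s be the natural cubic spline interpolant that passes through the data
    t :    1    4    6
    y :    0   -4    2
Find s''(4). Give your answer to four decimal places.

Put M_i = s'' at the i-th knot. Here h = (3, 2) and Δ = (-4/3, 3), so the interior equations h_(i-1)·M_(i-1) + 2(h_(i-1)+h_i)·M_i + h_i·M_(i+1) = 6(Δ_i − Δ_(i-1)) read
  3·M_0 + 10·M_1 + 2·M_2 = 6(Δ_1 - Δ_0) = 26
Natural end conditions: M_0 = M_2 = 0.
Hence M_0 = 0, M_1 = 13/5, M_2 = 0.

2.6000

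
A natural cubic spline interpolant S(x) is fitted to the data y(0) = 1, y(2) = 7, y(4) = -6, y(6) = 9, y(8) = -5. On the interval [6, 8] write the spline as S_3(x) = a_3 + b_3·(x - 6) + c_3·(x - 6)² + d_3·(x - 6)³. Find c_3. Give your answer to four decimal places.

-7.5804

Let M_i = S''(x_i). Step sizes h_i = 2, 2, 2, 2; slopes of the chords Δ_i = (y_(i+1) - y_i)/h_i = 3, -13/2, 15/2, -7.
  2·M_0 + 8·M_1 + 2·M_2 = 6(Δ_1 - Δ_0) = -57
  2·M_1 + 8·M_2 + 2·M_3 = 6(Δ_2 - Δ_1) = 84
  2·M_2 + 8·M_3 + 2·M_4 = 6(Δ_3 - Δ_2) = -87
Natural end conditions: M_0 = M_4 = 0.
Forward elimination and back-substitution give M_0 = 0, M_1 = -639/56, M_2 = 120/7, M_3 = -849/56, M_4 = 0.
On [6, 8], with S_3(x) = a_3 + b_3·(x - 6) + c_3·(x - 6)² + d_3·(x - 6)³: c_3 = M_3/2 = -849/112, d_3 = (M_4 - M_3)/(6h_3) = 283/224, b_3 = Δ_3 - h_3(2M_3 + M_4)/6 = 87/28.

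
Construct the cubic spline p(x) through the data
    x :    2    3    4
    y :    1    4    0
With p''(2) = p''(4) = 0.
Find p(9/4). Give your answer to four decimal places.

Put M_i = p'' at the i-th knot. Here h = (1, 1) and Δ = (3, -4), so the interior equations h_(i-1)·M_(i-1) + 2(h_(i-1)+h_i)·M_i + h_i·M_(i+1) = 6(Δ_i − Δ_(i-1)) read
  1·M_0 + 4·M_1 + 1·M_2 = 6(Δ_1 - Δ_0) = -42
Natural end conditions: M_0 = M_2 = 0.
Hence M_0 = 0, M_1 = -21/2, M_2 = 0.
On [2, 3], p(x) = 1 + 19/4·(x - 2) + 0·(x - 2)² - 7/4·(x - 2)³.
With (x - 2) = 1/4: p(9/4) = 553/256.

2.1602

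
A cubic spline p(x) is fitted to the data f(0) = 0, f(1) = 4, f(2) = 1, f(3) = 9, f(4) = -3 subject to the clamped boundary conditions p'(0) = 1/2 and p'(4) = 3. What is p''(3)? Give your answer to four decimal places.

Put M_i = p'' at the i-th knot. Here h = (1, 1, 1, 1) and Δ = (4, -3, 8, -12), so the interior equations h_(i-1)·M_(i-1) + 2(h_(i-1)+h_i)·M_i + h_i·M_(i+1) = 6(Δ_i − Δ_(i-1)) read
  1·M_0 + 4·M_1 + 1·M_2 = 6(Δ_1 - Δ_0) = -42
  1·M_1 + 4·M_2 + 1·M_3 = 6(Δ_2 - Δ_1) = 66
  1·M_2 + 4·M_3 + 1·M_4 = 6(Δ_3 - Δ_2) = -120
Clamped end conditions give two more equations: 2h_0·M_0 + h_0·M_1 = 6(Δ_0 - p'(0)) = 21 and h_3·M_3 + 2h_3·M_4 = 6(p'(4) - Δ_3) = 90.
Hence M_0 = 1307/56, M_1 = -719/28, M_2 = 299/8, M_3 = -1619/28, M_4 = 4139/56.

-57.8214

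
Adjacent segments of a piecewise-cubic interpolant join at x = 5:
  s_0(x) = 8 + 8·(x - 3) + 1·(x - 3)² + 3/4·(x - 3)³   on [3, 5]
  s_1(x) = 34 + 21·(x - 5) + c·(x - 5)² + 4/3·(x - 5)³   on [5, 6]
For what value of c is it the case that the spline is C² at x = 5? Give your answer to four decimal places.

s_0''(x) = 2 + 9/2·(x - 3), so s_0''(5) = 11. On the right, s_1''(5) = 2c, so c = 11/2.

5.5000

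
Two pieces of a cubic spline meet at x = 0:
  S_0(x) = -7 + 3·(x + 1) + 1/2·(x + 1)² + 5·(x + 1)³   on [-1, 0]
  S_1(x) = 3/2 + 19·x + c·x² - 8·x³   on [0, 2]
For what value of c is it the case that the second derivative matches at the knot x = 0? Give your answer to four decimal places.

15.5000

S_0''(x) = 1 + 30·(x + 1), so S_0''(0) = 31. On the right, S_1''(0) = 2c, so c = 31/2.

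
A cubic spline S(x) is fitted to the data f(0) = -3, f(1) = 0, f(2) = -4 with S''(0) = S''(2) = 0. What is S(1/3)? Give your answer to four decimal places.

-1.4815

Write m_i for S''(x_i). With h_i = 1, 1 and divided differences Δ_i = 3, -4, the continuity of S' gives the tridiagonal system
  1·m_0 + 4·m_1 + 1·m_2 = 6(Δ_1 - Δ_0) = -42
Natural end conditions: m_0 = m_2 = 0.
Solving: m_0 = 0, m_1 = -21/2, m_2 = 0.
On [0, 1], S(x) = -3 + 19/4·x + 0·x² - 7/4·x³.
With x = 1/3: S(1/3) = -40/27.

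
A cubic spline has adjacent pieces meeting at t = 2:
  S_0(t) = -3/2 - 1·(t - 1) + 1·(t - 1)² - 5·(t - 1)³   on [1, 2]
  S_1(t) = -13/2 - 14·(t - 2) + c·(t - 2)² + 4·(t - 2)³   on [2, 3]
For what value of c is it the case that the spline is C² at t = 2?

S_0''(t) = 2 - 30·(t - 1), so S_0''(2) = -28. On the right, S_1''(2) = 2c, so c = -14.

-14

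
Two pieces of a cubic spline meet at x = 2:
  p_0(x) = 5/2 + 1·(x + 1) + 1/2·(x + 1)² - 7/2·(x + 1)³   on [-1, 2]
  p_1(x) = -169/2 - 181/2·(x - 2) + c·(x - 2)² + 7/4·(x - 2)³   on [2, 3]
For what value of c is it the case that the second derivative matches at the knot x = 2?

-31

p_0''(x) = 1 - 21·(x + 1), so p_0''(2) = -62. On the right, p_1''(2) = 2c, so c = -31.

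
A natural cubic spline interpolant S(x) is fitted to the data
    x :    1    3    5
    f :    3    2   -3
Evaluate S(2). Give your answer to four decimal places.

With M_i denoting the second derivative at x_i, h_i = 2, 2, and Δ_i = (y_(i+1) − y_i)/h_i = -1/2, -5/2:
  2·M_0 + 8·M_1 + 2·M_2 = 6(Δ_1 - Δ_0) = -12
Natural end conditions: M_0 = M_2 = 0.
Forward elimination and back-substitution give M_0 = 0, M_1 = -3/2, M_2 = 0.
On [1, 3], S(x) = 3 + 0·(x - 1) + 0·(x - 1)² - 1/8·(x - 1)³.
With (x - 1) = 1: S(2) = 23/8.

2.8750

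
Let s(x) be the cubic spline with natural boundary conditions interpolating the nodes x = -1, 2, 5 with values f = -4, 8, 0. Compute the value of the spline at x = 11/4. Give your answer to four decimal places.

7.6406

With M_i denoting the second derivative at x_i, h_i = 3, 3, and Δ_i = (y_(i+1) − y_i)/h_i = 4, -8/3:
  3·M_0 + 12·M_1 + 3·M_2 = 6(Δ_1 - Δ_0) = -40
Natural end conditions: M_0 = M_2 = 0.
Solving: M_0 = 0, M_1 = -10/3, M_2 = 0.
On [2, 5], s(x) = 8 + 2/3·(x - 2) - 5/3·(x - 2)² + 5/27·(x - 2)³.
With (x - 2) = 3/4: s(11/4) = 489/64.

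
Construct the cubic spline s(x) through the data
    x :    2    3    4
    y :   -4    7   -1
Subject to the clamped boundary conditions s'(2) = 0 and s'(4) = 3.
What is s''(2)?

63

Put M_i = s'' at the i-th knot. Here h = (1, 1) and Δ = (11, -8), so the interior equations h_(i-1)·M_(i-1) + 2(h_(i-1)+h_i)·M_i + h_i·M_(i+1) = 6(Δ_i − Δ_(i-1)) read
  1·M_0 + 4·M_1 + 1·M_2 = 6(Δ_1 - Δ_0) = -114
Clamped end conditions give two more equations: 2h_0·M_0 + h_0·M_1 = 6(Δ_0 - s'(2)) = 66 and h_1·M_1 + 2h_1·M_2 = 6(s'(4) - Δ_1) = 66.
Forward elimination and back-substitution give M_0 = 63, M_1 = -60, M_2 = 63.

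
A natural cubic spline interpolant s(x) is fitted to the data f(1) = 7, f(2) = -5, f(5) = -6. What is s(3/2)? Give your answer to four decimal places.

With M_i denoting the second derivative at x_i, h_i = 1, 3, and Δ_i = (y_(i+1) − y_i)/h_i = -12, -1/3:
  1·M_0 + 8·M_1 + 3·M_2 = 6(Δ_1 - Δ_0) = 70
Natural end conditions: M_0 = M_2 = 0.
Solving: M_0 = 0, M_1 = 35/4, M_2 = 0.
On [1, 2], s(x) = 7 - 323/24·(x - 1) + 0·(x - 1)² + 35/24·(x - 1)³.
With (x - 1) = 1/2: s(3/2) = 29/64.

0.4531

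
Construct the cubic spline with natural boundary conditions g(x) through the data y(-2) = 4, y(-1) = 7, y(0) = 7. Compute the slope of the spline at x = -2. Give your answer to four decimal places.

3.7500

Write σ_i for g''(x_i). With h_i = 1, 1 and divided differences Δ_i = 3, 0, the continuity of g' gives the tridiagonal system
  1·σ_0 + 4·σ_1 + 1·σ_2 = 6(Δ_1 - Δ_0) = -18
Natural end conditions: σ_0 = σ_2 = 0.
Solving: σ_0 = 0, σ_1 = -9/2, σ_2 = 0.
On [-2, -1], g'(x) = b_0 + 2c_0·(x + 2) + 3d_0·(x + 2)² with b_0 = Δ_0 - h_0(2σ_0 + σ_1)/6 = 15/4, c_0 = σ_0/2 = 0, d_0 = (σ_1 - σ_0)/(6h_0) = -3/4. So g'(-2) = 15/4.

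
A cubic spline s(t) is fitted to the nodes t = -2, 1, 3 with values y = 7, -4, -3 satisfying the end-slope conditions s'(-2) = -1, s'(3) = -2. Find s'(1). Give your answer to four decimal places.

Write m_i for s''(x_i). With h_i = 3, 2 and divided differences Δ_i = -11/3, 1/2, the continuity of s' gives the tridiagonal system
  3·m_0 + 10·m_1 + 2·m_2 = 6(Δ_1 - Δ_0) = 25
Clamped end conditions give two more equations: 2h_0·m_0 + h_0·m_1 = 6(Δ_0 - s'(-2)) = -16 and h_1·m_1 + 2h_1·m_2 = 6(s'(3) - Δ_1) = -15.
Solving the tridiagonal system: m_0 = -161/30, m_1 = 27/5, m_2 = -129/20.
On [1, 3], s'(t) = b_1 + 2c_1·(t - 1) + 3d_1·(t - 1)² with b_1 = Δ_1 - h_1(2m_1 + m_2)/6 = -19/20, c_1 = m_1/2 = 27/10, d_1 = (m_2 - m_1)/(6h_1) = -79/80. So s'(1) = -19/20.

-0.9500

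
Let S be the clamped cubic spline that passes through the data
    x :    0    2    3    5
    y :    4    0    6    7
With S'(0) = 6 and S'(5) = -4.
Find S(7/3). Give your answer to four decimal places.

1.3727

Write M_i for S''(x_i). With h_i = 2, 1, 2 and divided differences Δ_i = -2, 6, 1/2, the continuity of S' gives the tridiagonal system
  2·M_0 + 6·M_1 + 1·M_2 = 6(Δ_1 - Δ_0) = 48
  1·M_1 + 6·M_2 + 2·M_3 = 6(Δ_2 - Δ_1) = -33
Clamped end conditions give two more equations: 2h_0·M_0 + h_0·M_1 = 6(Δ_0 - S'(0)) = -48 and h_2·M_2 + 2h_2·M_3 = 6(S'(5) - Δ_2) = -27.
Solving the tridiagonal system: M_0 = -637/32, M_1 = 253/16, M_2 = -113/16, M_3 = -103/32.
On [2, 3], S(x) = 0 + 61/32·(x - 2) + 253/32·(x - 2)² - 61/16·(x - 2)³.
With (x - 2) = 1/3: S(7/3) = 593/432.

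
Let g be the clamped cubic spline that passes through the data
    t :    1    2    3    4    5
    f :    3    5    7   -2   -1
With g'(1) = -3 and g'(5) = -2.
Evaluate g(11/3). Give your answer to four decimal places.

0.5370

With m_i denoting the second derivative at x_i, h_i = 1, 1, 1, 1, and Δ_i = (y_(i+1) − y_i)/h_i = 2, 2, -9, 1:
  1·m_0 + 4·m_1 + 1·m_2 = 6(Δ_1 - Δ_0) = 0
  1·m_1 + 4·m_2 + 1·m_3 = 6(Δ_2 - Δ_1) = -66
  1·m_2 + 4·m_3 + 1·m_4 = 6(Δ_3 - Δ_2) = 60
Clamped end conditions give two more equations: 2h_0·m_0 + h_0·m_1 = 6(Δ_0 - g'(1)) = 30 and h_3·m_3 + 2h_3·m_4 = 6(g'(5) - Δ_3) = -18.
Hence m_0 = 55/4, m_1 = 5/2, m_2 = -95/4, m_3 = 53/2, m_4 = -89/4.
On [3, 4], g(t) = 7 - 11/2·(t - 3) - 95/8·(t - 3)² + 67/8·(t - 3)³.
With (t - 3) = 2/3: g(11/3) = 29/54.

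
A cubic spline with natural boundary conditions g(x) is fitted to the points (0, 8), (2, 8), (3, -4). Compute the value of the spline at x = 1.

11

Put m_i = g'' at the i-th knot. Here h = (2, 1) and Δ = (0, -12), so the interior equations h_(i-1)·m_(i-1) + 2(h_(i-1)+h_i)·m_i + h_i·m_(i+1) = 6(Δ_i − Δ_(i-1)) read
  2·m_0 + 6·m_1 + 1·m_2 = 6(Δ_1 - Δ_0) = -72
Natural end conditions: m_0 = m_2 = 0.
Solving: m_0 = 0, m_1 = -12, m_2 = 0.
On [0, 2], g(x) = 8 + 4·x + 0·x² - 1·x³.
With x = 1: g(1) = 11.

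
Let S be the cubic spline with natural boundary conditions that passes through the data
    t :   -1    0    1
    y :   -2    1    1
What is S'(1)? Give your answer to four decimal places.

-0.7500

Put M_i = S'' at the i-th knot. Here h = (1, 1) and Δ = (3, 0), so the interior equations h_(i-1)·M_(i-1) + 2(h_(i-1)+h_i)·M_i + h_i·M_(i+1) = 6(Δ_i − Δ_(i-1)) read
  1·M_0 + 4·M_1 + 1·M_2 = 6(Δ_1 - Δ_0) = -18
Natural end conditions: M_0 = M_2 = 0.
Solving: M_0 = 0, M_1 = -9/2, M_2 = 0.
On [0, 1], S'(t) = b_1 + 2c_1·t + 3d_1·t² with b_1 = Δ_1 - h_1(2M_1 + M_2)/6 = 3/2, c_1 = M_1/2 = -9/4, d_1 = (M_2 - M_1)/(6h_1) = 3/4. So S'(1) = -3/4.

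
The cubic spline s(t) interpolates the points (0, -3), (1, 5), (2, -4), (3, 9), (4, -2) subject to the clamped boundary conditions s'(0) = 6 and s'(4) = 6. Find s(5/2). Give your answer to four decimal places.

3.1362

With m_i denoting the second derivative at x_i, h_i = 1, 1, 1, 1, and Δ_i = (y_(i+1) − y_i)/h_i = 8, -9, 13, -11:
  1·m_0 + 4·m_1 + 1·m_2 = 6(Δ_1 - Δ_0) = -102
  1·m_1 + 4·m_2 + 1·m_3 = 6(Δ_2 - Δ_1) = 132
  1·m_2 + 4·m_3 + 1·m_4 = 6(Δ_3 - Δ_2) = -144
Clamped end conditions give two more equations: 2h_0·m_0 + h_0·m_1 = 6(Δ_0 - s'(0)) = 12 and h_3·m_3 + 2h_3·m_4 = 6(s'(4) - Δ_3) = 102.
Hence m_0 = 855/28, m_1 = -687/14, m_2 = 255/4, m_3 = -1035/14, m_4 = 2463/28.
On [2, 3], s(t) = -4 + 57/14·(t - 2) + 255/8·(t - 2)² - 1285/56·(t - 2)³.
With (t - 2) = 1/2: s(5/2) = 1405/448.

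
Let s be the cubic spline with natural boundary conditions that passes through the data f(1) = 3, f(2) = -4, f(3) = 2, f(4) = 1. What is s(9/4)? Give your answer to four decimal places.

Let σ_i = s''(x_i). Step sizes h_i = 1, 1, 1; slopes of the chords Δ_i = (y_(i+1) - y_i)/h_i = -7, 6, -1.
  1·σ_0 + 4·σ_1 + 1·σ_2 = 6(Δ_1 - Δ_0) = 78
  1·σ_1 + 4·σ_2 + 1·σ_3 = 6(Δ_2 - Δ_1) = -42
Natural end conditions: σ_0 = σ_3 = 0.
Hence σ_0 = 0, σ_1 = 118/5, σ_2 = -82/5, σ_3 = 0.
On [2, 3], s(x) = -4 + 13/15·(x - 2) + 59/5·(x - 2)² - 20/3·(x - 2)³.
With (x - 2) = 1/4: s(9/4) = -63/20.

-3.1500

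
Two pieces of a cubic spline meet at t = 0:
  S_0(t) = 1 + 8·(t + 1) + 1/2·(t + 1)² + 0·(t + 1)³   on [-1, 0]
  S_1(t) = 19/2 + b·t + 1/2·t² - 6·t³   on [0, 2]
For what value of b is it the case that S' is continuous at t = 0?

9

S_0'(t) = 8 + 1·(t + 1) + 0·(t + 1)², so S_0'(0) = 9. On the right, S_1'(0) = b, so b = 9.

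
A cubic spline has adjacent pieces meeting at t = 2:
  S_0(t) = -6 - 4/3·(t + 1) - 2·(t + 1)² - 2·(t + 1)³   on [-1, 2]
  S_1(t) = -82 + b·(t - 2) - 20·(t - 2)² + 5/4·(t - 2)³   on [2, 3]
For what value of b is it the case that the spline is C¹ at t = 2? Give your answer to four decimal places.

-67.3333

S_0'(t) = -4/3 - 4·(t + 1) - 6·(t + 1)², so S_0'(2) = -202/3. On the right, S_1'(2) = b, so b = -202/3.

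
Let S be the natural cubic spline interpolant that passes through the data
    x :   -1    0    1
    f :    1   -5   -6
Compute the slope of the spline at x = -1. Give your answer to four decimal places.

-7.2500

With M_i denoting the second derivative at x_i, h_i = 1, 1, and Δ_i = (y_(i+1) − y_i)/h_i = -6, -1:
  1·M_0 + 4·M_1 + 1·M_2 = 6(Δ_1 - Δ_0) = 30
Natural end conditions: M_0 = M_2 = 0.
Solving the tridiagonal system: M_0 = 0, M_1 = 15/2, M_2 = 0.
On [-1, 0], S'(x) = b_0 + 2c_0·(x + 1) + 3d_0·(x + 1)² with b_0 = Δ_0 - h_0(2M_0 + M_1)/6 = -29/4, c_0 = M_0/2 = 0, d_0 = (M_1 - M_0)/(6h_0) = 5/4. So S'(-1) = -29/4.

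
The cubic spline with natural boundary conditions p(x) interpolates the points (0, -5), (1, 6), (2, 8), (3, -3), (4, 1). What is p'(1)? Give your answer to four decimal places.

Put M_i = p'' at the i-th knot. Here h = (1, 1, 1, 1) and Δ = (11, 2, -11, 4), so the interior equations h_(i-1)·M_(i-1) + 2(h_(i-1)+h_i)·M_i + h_i·M_(i+1) = 6(Δ_i − Δ_(i-1)) read
  1·M_0 + 4·M_1 + 1·M_2 = 6(Δ_1 - Δ_0) = -54
  1·M_1 + 4·M_2 + 1·M_3 = 6(Δ_2 - Δ_1) = -78
  1·M_2 + 4·M_3 + 1·M_4 = 6(Δ_3 - Δ_2) = 90
Natural end conditions: M_0 = M_4 = 0.
Forward elimination and back-substitution give M_0 = 0, M_1 = -51/7, M_2 = -174/7, M_3 = 201/7, M_4 = 0.
On [1, 2], p'(x) = b_1 + 2c_1·(x - 1) + 3d_1·(x - 1)² with b_1 = Δ_1 - h_1(2M_1 + M_2)/6 = 60/7, c_1 = M_1/2 = -51/14, d_1 = (M_2 - M_1)/(6h_1) = -41/14. So p'(1) = 60/7.

8.5714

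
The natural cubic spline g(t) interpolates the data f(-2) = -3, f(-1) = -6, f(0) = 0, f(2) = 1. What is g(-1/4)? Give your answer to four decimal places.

-1.6641

Put m_i = g'' at the i-th knot. Here h = (1, 1, 2) and Δ = (-3, 6, 1/2), so the interior equations h_(i-1)·m_(i-1) + 2(h_(i-1)+h_i)·m_i + h_i·m_(i+1) = 6(Δ_i − Δ_(i-1)) read
  1·m_0 + 4·m_1 + 1·m_2 = 6(Δ_1 - Δ_0) = 54
  1·m_1 + 6·m_2 + 2·m_3 = 6(Δ_2 - Δ_1) = -33
Natural end conditions: m_0 = m_3 = 0.
Solving the tridiagonal system: m_0 = 0, m_1 = 357/23, m_2 = -186/23, m_3 = 0.
On [-1, 0], g(t) = -6 + 50/23·(t + 1) + 357/46·(t + 1)² - 181/46·(t + 1)³.
With (t + 1) = 3/4: g(-1/4) = -213/128.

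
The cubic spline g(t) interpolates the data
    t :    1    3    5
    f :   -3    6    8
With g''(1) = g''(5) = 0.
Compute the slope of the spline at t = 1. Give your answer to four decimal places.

With σ_i denoting the second derivative at x_i, h_i = 2, 2, and Δ_i = (y_(i+1) − y_i)/h_i = 9/2, 1:
  2·σ_0 + 8·σ_1 + 2·σ_2 = 6(Δ_1 - Δ_0) = -21
Natural end conditions: σ_0 = σ_2 = 0.
Solving the tridiagonal system: σ_0 = 0, σ_1 = -21/8, σ_2 = 0.
On [1, 3], g'(t) = b_0 + 2c_0·(t - 1) + 3d_0·(t - 1)² with b_0 = Δ_0 - h_0(2σ_0 + σ_1)/6 = 43/8, c_0 = σ_0/2 = 0, d_0 = (σ_1 - σ_0)/(6h_0) = -7/32. So g'(1) = 43/8.

5.3750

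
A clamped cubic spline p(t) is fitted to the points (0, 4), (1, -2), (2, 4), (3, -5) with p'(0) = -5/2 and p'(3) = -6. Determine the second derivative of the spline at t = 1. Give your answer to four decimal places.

34.4667

Put m_i = p'' at the i-th knot. Here h = (1, 1, 1) and Δ = (-6, 6, -9), so the interior equations h_(i-1)·m_(i-1) + 2(h_(i-1)+h_i)·m_i + h_i·m_(i+1) = 6(Δ_i − Δ_(i-1)) read
  1·m_0 + 4·m_1 + 1·m_2 = 6(Δ_1 - Δ_0) = 72
  1·m_1 + 4·m_2 + 1·m_3 = 6(Δ_2 - Δ_1) = -90
Clamped end conditions give two more equations: 2h_0·m_0 + h_0·m_1 = 6(Δ_0 - p'(0)) = -21 and h_2·m_2 + 2h_2·m_3 = 6(p'(3) - Δ_2) = 18.
Forward elimination and back-substitution give m_0 = -416/15, m_1 = 517/15, m_2 = -572/15, m_3 = 421/15.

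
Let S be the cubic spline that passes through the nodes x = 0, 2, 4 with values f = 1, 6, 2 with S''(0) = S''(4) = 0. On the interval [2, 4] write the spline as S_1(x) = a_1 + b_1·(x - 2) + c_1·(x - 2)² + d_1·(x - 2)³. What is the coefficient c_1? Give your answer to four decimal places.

Write M_i for S''(x_i). With h_i = 2, 2 and divided differences Δ_i = 5/2, -2, the continuity of S' gives the tridiagonal system
  2·M_0 + 8·M_1 + 2·M_2 = 6(Δ_1 - Δ_0) = -27
Natural end conditions: M_0 = M_2 = 0.
Forward elimination and back-substitution give M_0 = 0, M_1 = -27/8, M_2 = 0.
On [2, 4], with S_1(x) = a_1 + b_1·(x - 2) + c_1·(x - 2)² + d_1·(x - 2)³: c_1 = M_1/2 = -27/16, d_1 = (M_2 - M_1)/(6h_1) = 9/32, b_1 = Δ_1 - h_1(2M_1 + M_2)/6 = 1/4.

-1.6875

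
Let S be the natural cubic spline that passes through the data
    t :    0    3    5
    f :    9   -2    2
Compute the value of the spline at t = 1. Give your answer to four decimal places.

3.8222

Put σ_i = S'' at the i-th knot. Here h = (3, 2) and Δ = (-11/3, 2), so the interior equations h_(i-1)·σ_(i-1) + 2(h_(i-1)+h_i)·σ_i + h_i·σ_(i+1) = 6(Δ_i − Δ_(i-1)) read
  3·σ_0 + 10·σ_1 + 2·σ_2 = 6(Δ_1 - Δ_0) = 34
Natural end conditions: σ_0 = σ_2 = 0.
Solving: σ_0 = 0, σ_1 = 17/5, σ_2 = 0.
On [0, 3], S(t) = 9 - 161/30·t + 0·t² + 17/90·t³.
With t = 1: S(1) = 172/45.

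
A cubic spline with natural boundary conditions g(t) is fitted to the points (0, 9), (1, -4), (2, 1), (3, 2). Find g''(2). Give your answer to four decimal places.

-13.6000

Let σ_i = g''(x_i). Step sizes h_i = 1, 1, 1; slopes of the chords Δ_i = (y_(i+1) - y_i)/h_i = -13, 5, 1.
  1·σ_0 + 4·σ_1 + 1·σ_2 = 6(Δ_1 - Δ_0) = 108
  1·σ_1 + 4·σ_2 + 1·σ_3 = 6(Δ_2 - Δ_1) = -24
Natural end conditions: σ_0 = σ_3 = 0.
Solving: σ_0 = 0, σ_1 = 152/5, σ_2 = -68/5, σ_3 = 0.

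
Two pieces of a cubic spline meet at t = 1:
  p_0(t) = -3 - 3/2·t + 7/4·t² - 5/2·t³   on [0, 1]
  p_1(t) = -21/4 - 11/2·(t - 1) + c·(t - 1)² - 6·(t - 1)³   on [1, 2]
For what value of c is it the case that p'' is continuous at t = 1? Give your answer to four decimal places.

-5.7500

p_0''(t) = 7/2 - 15·t, so p_0''(1) = -23/2. On the right, p_1''(1) = 2c, so c = -23/4.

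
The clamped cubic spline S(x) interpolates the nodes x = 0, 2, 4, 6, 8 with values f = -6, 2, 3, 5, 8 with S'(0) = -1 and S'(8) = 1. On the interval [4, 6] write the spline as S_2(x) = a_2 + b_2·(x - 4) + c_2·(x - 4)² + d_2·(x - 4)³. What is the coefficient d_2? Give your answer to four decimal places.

-0.1339

With M_i denoting the second derivative at x_i, h_i = 2, 2, 2, 2, and Δ_i = (y_(i+1) − y_i)/h_i = 4, 1/2, 1, 3/2:
  2·M_0 + 8·M_1 + 2·M_2 = 6(Δ_1 - Δ_0) = -21
  2·M_1 + 8·M_2 + 2·M_3 = 6(Δ_2 - Δ_1) = 3
  2·M_2 + 8·M_3 + 2·M_4 = 6(Δ_3 - Δ_2) = 3
Clamped end conditions give two more equations: 2h_0·M_0 + h_0·M_1 = 6(Δ_0 - S'(0)) = 30 and h_3·M_3 + 2h_3·M_4 = 6(S'(8) - Δ_3) = -3.
Hence M_0 = 289/28, M_1 = -79/14, M_2 = 7/4, M_3 = 1/7, M_4 = -23/28.
On [4, 6], with S_2(x) = a_2 + b_2·(x - 4) + c_2·(x - 4)² + d_2·(x - 4)³: c_2 = M_2/2 = 7/8, d_2 = (M_3 - M_2)/(6h_2) = -15/112, b_2 = Δ_2 - h_2(2M_2 + M_3)/6 = -3/14.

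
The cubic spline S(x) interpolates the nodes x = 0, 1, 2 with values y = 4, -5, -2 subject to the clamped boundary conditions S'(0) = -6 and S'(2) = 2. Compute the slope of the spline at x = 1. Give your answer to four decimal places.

Write M_i for S''(x_i). With h_i = 1, 1 and divided differences Δ_i = -9, 3, the continuity of S' gives the tridiagonal system
  1·M_0 + 4·M_1 + 1·M_2 = 6(Δ_1 - Δ_0) = 72
Clamped end conditions give two more equations: 2h_0·M_0 + h_0·M_1 = 6(Δ_0 - S'(0)) = -18 and h_1·M_1 + 2h_1·M_2 = 6(S'(2) - Δ_1) = -6.
Solving: M_0 = -23, M_1 = 28, M_2 = -17.
On [1, 2], S'(x) = b_1 + 2c_1·(x - 1) + 3d_1·(x - 1)² with b_1 = Δ_1 - h_1(2M_1 + M_2)/6 = -7/2, c_1 = M_1/2 = 14, d_1 = (M_2 - M_1)/(6h_1) = -15/2. So S'(1) = -7/2.

-3.5000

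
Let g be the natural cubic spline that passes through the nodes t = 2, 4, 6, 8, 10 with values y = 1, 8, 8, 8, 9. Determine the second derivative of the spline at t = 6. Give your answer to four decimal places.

0.6429

With M_i denoting the second derivative at x_i, h_i = 2, 2, 2, 2, and Δ_i = (y_(i+1) − y_i)/h_i = 7/2, 0, 0, 1/2:
  2·M_0 + 8·M_1 + 2·M_2 = 6(Δ_1 - Δ_0) = -21
  2·M_1 + 8·M_2 + 2·M_3 = 6(Δ_2 - Δ_1) = 0
  2·M_2 + 8·M_3 + 2·M_4 = 6(Δ_3 - Δ_2) = 3
Natural end conditions: M_0 = M_4 = 0.
Hence M_0 = 0, M_1 = -39/14, M_2 = 9/14, M_3 = 3/14, M_4 = 0.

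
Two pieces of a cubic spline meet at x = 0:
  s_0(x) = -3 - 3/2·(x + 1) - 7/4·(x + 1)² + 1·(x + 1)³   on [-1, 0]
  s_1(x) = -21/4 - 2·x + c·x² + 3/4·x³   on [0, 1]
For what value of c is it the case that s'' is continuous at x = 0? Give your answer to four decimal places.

1.2500

s_0''(x) = -7/2 + 6·(x + 1), so s_0''(0) = 5/2. On the right, s_1''(0) = 2c, so c = 5/4.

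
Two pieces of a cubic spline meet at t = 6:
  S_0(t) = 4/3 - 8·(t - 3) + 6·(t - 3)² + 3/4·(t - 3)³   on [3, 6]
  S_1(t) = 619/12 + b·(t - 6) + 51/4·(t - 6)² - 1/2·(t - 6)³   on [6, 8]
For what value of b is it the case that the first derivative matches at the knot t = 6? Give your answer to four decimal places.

S_0'(t) = -8 + 12·(t - 3) + 9/4·(t - 3)², so S_0'(6) = 193/4. On the right, S_1'(6) = b, so b = 193/4.

48.2500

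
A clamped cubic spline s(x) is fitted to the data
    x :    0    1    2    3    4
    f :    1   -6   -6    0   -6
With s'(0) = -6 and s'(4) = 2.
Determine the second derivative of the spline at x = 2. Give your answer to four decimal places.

Put M_i = s'' at the i-th knot. Here h = (1, 1, 1, 1) and Δ = (-7, 0, 6, -6), so the interior equations h_(i-1)·M_(i-1) + 2(h_(i-1)+h_i)·M_i + h_i·M_(i+1) = 6(Δ_i − Δ_(i-1)) read
  1·M_0 + 4·M_1 + 1·M_2 = 6(Δ_1 - Δ_0) = 42
  1·M_1 + 4·M_2 + 1·M_3 = 6(Δ_2 - Δ_1) = 36
  1·M_2 + 4·M_3 + 1·M_4 = 6(Δ_3 - Δ_2) = -72
Clamped end conditions give two more equations: 2h_0·M_0 + h_0·M_1 = 6(Δ_0 - s'(0)) = -6 and h_3·M_3 + 2h_3·M_4 = 6(s'(4) - Δ_3) = 48.
Solving: M_0 = -205/28, M_1 = 121/14, M_2 = 59/4, M_3 = -443/14, M_4 = 1115/28.

14.7500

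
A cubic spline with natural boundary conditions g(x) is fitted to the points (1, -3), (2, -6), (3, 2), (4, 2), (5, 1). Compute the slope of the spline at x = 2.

Write σ_i for g''(x_i). With h_i = 1, 1, 1, 1 and divided differences Δ_i = -3, 8, 0, -1, the continuity of g' gives the tridiagonal system
  1·σ_0 + 4·σ_1 + 1·σ_2 = 6(Δ_1 - Δ_0) = 66
  1·σ_1 + 4·σ_2 + 1·σ_3 = 6(Δ_2 - Δ_1) = -48
  1·σ_2 + 4·σ_3 + 1·σ_4 = 6(Δ_3 - Δ_2) = -6
Natural end conditions: σ_0 = σ_4 = 0.
Forward elimination and back-substitution give σ_0 = 0, σ_1 = 21, σ_2 = -18, σ_3 = 3, σ_4 = 0.
On [2, 3], g'(x) = b_1 + 2c_1·(x - 2) + 3d_1·(x - 2)² with b_1 = Δ_1 - h_1(2σ_1 + σ_2)/6 = 4, c_1 = σ_1/2 = 21/2, d_1 = (σ_2 - σ_1)/(6h_1) = -13/2. So g'(2) = 4.

4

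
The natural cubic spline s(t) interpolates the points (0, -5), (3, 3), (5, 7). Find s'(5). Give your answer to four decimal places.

Put M_i = s'' at the i-th knot. Here h = (3, 2) and Δ = (8/3, 2), so the interior equations h_(i-1)·M_(i-1) + 2(h_(i-1)+h_i)·M_i + h_i·M_(i+1) = 6(Δ_i − Δ_(i-1)) read
  3·M_0 + 10·M_1 + 2·M_2 = 6(Δ_1 - Δ_0) = -4
Natural end conditions: M_0 = M_2 = 0.
Solving the tridiagonal system: M_0 = 0, M_1 = -2/5, M_2 = 0.
On [3, 5], s'(t) = b_1 + 2c_1·(t - 3) + 3d_1·(t - 3)² with b_1 = Δ_1 - h_1(2M_1 + M_2)/6 = 34/15, c_1 = M_1/2 = -1/5, d_1 = (M_2 - M_1)/(6h_1) = 1/30. So s'(5) = 28/15.

1.8667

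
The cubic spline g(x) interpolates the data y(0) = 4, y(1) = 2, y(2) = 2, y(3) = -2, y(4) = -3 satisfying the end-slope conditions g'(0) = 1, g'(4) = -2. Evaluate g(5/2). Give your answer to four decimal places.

0.0938

Let M_i = g''(x_i). Step sizes h_i = 1, 1, 1, 1; slopes of the chords Δ_i = (y_(i+1) - y_i)/h_i = -2, 0, -4, -1.
  1·M_0 + 4·M_1 + 1·M_2 = 6(Δ_1 - Δ_0) = 12
  1·M_1 + 4·M_2 + 1·M_3 = 6(Δ_2 - Δ_1) = -24
  1·M_2 + 4·M_3 + 1·M_4 = 6(Δ_3 - Δ_2) = 18
Clamped end conditions give two more equations: 2h_0·M_0 + h_0·M_1 = 6(Δ_0 - g'(0)) = -18 and h_3·M_3 + 2h_3·M_4 = 6(g'(4) - Δ_3) = -6.
Hence M_0 = -27/2, M_1 = 9, M_2 = -21/2, M_3 = 9, M_4 = -15/2.
On [2, 3], g(x) = 2 - 2·(x - 2) - 21/4·(x - 2)² + 13/4·(x - 2)³.
With (x - 2) = 1/2: g(5/2) = 3/32.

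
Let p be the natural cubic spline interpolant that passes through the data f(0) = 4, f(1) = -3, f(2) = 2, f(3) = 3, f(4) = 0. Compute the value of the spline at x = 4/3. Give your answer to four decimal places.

Put M_i = p'' at the i-th knot. Here h = (1, 1, 1, 1) and Δ = (-7, 5, 1, -3), so the interior equations h_(i-1)·M_(i-1) + 2(h_(i-1)+h_i)·M_i + h_i·M_(i+1) = 6(Δ_i − Δ_(i-1)) read
  1·M_0 + 4·M_1 + 1·M_2 = 6(Δ_1 - Δ_0) = 72
  1·M_1 + 4·M_2 + 1·M_3 = 6(Δ_2 - Δ_1) = -24
  1·M_2 + 4·M_3 + 1·M_4 = 6(Δ_3 - Δ_2) = -24
Natural end conditions: M_0 = M_4 = 0.
Hence M_0 = 0, M_1 = 144/7, M_2 = -72/7, M_3 = -24/7, M_4 = 0.
On [1, 2], p(x) = -3 - 1/7·(x - 1) + 72/7·(x - 1)² - 36/7·(x - 1)³.
With (x - 1) = 1/3: p(4/3) = -44/21.

-2.0952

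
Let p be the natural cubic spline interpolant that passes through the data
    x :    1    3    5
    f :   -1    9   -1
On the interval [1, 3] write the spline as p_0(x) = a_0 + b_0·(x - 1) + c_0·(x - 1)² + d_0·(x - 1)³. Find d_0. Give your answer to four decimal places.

Write M_i for p''(x_i). With h_i = 2, 2 and divided differences Δ_i = 5, -5, the continuity of p' gives the tridiagonal system
  2·M_0 + 8·M_1 + 2·M_2 = 6(Δ_1 - Δ_0) = -60
Natural end conditions: M_0 = M_2 = 0.
Hence M_0 = 0, M_1 = -15/2, M_2 = 0.
On [1, 3], with p_0(x) = a_0 + b_0·(x - 1) + c_0·(x - 1)² + d_0·(x - 1)³: c_0 = M_0/2 = 0, d_0 = (M_1 - M_0)/(6h_0) = -5/8, b_0 = Δ_0 - h_0(2M_0 + M_1)/6 = 15/2.

-0.6250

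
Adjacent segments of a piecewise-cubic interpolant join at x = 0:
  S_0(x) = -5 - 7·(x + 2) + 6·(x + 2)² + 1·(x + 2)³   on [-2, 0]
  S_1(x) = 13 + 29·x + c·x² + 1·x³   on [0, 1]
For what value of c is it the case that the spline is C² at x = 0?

S_0''(x) = 12 + 6·(x + 2), so S_0''(0) = 24. On the right, S_1''(0) = 2c, so c = 12.

12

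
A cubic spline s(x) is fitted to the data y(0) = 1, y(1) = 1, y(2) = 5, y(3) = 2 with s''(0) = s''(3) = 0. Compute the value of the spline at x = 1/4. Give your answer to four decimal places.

0.6406

Let M_i = s''(x_i). Step sizes h_i = 1, 1, 1; slopes of the chords Δ_i = (y_(i+1) - y_i)/h_i = 0, 4, -3.
  1·M_0 + 4·M_1 + 1·M_2 = 6(Δ_1 - Δ_0) = 24
  1·M_1 + 4·M_2 + 1·M_3 = 6(Δ_2 - Δ_1) = -42
Natural end conditions: M_0 = M_3 = 0.
Forward elimination and back-substitution give M_0 = 0, M_1 = 46/5, M_2 = -64/5, M_3 = 0.
On [0, 1], s(x) = 1 - 23/15·x + 0·x² + 23/15·x³.
With x = 1/4: s(1/4) = 41/64.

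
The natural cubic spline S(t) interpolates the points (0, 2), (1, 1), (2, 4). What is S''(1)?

With M_i denoting the second derivative at x_i, h_i = 1, 1, and Δ_i = (y_(i+1) − y_i)/h_i = -1, 3:
  1·M_0 + 4·M_1 + 1·M_2 = 6(Δ_1 - Δ_0) = 24
Natural end conditions: M_0 = M_2 = 0.
Hence M_0 = 0, M_1 = 6, M_2 = 0.

6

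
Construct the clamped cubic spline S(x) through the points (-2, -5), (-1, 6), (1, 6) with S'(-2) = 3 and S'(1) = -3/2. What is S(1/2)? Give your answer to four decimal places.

Write σ_i for S''(x_i). With h_i = 1, 2 and divided differences Δ_i = 11, 0, the continuity of S' gives the tridiagonal system
  1·σ_0 + 6·σ_1 + 2·σ_2 = 6(Δ_1 - Δ_0) = -66
Clamped end conditions give two more equations: 2h_0·σ_0 + h_0·σ_1 = 6(Δ_0 - S'(-2)) = 48 and h_1·σ_1 + 2h_1·σ_2 = 6(S'(1) - Δ_1) = -9.
Solving the tridiagonal system: σ_0 = 67/2, σ_1 = -19, σ_2 = 29/4.
On [-1, 1], S(x) = 6 + 41/4·(x + 1) - 19/2·(x + 1)² + 35/16·(x + 1)³.
With (x + 1) = 3/2: S(1/2) = 945/128.

7.3828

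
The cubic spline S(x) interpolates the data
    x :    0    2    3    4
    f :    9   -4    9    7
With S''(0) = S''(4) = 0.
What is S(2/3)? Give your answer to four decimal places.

-0.1256

Write σ_i for S''(x_i). With h_i = 2, 1, 1 and divided differences Δ_i = -13/2, 13, -2, the continuity of S' gives the tridiagonal system
  2·σ_0 + 6·σ_1 + 1·σ_2 = 6(Δ_1 - Δ_0) = 117
  1·σ_1 + 4·σ_2 + 1·σ_3 = 6(Δ_2 - Δ_1) = -90
Natural end conditions: σ_0 = σ_3 = 0.
Solving the tridiagonal system: σ_0 = 0, σ_1 = 558/23, σ_2 = -657/23, σ_3 = 0.
On [0, 2], S(x) = 9 - 671/46·x + 0·x² + 93/46·x³.
With x = 2/3: S(2/3) = -26/207.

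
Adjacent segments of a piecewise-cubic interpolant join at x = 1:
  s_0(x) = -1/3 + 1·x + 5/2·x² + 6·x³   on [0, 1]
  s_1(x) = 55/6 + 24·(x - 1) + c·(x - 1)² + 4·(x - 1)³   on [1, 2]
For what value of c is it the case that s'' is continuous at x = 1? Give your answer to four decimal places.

20.5000

s_0''(x) = 5 + 36·x, so s_0''(1) = 41. On the right, s_1''(1) = 2c, so c = 41/2.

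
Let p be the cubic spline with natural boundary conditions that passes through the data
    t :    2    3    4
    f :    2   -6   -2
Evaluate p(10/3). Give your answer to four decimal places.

-5.7778

Let m_i = p''(x_i). Step sizes h_i = 1, 1; slopes of the chords Δ_i = (y_(i+1) - y_i)/h_i = -8, 4.
  1·m_0 + 4·m_1 + 1·m_2 = 6(Δ_1 - Δ_0) = 72
Natural end conditions: m_0 = m_2 = 0.
Solving the tridiagonal system: m_0 = 0, m_1 = 18, m_2 = 0.
On [3, 4], p(t) = -6 - 2·(t - 3) + 9·(t - 3)² - 3·(t - 3)³.
With (t - 3) = 1/3: p(10/3) = -52/9.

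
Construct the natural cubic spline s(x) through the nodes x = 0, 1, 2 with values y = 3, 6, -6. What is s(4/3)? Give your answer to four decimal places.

With M_i denoting the second derivative at x_i, h_i = 1, 1, and Δ_i = (y_(i+1) − y_i)/h_i = 3, -12:
  1·M_0 + 4·M_1 + 1·M_2 = 6(Δ_1 - Δ_0) = -90
Natural end conditions: M_0 = M_2 = 0.
Forward elimination and back-substitution give M_0 = 0, M_1 = -45/2, M_2 = 0.
On [1, 2], s(x) = 6 - 9/2·(x - 1) - 45/4·(x - 1)² + 15/4·(x - 1)³.
With (x - 1) = 1/3: s(4/3) = 61/18.

3.3889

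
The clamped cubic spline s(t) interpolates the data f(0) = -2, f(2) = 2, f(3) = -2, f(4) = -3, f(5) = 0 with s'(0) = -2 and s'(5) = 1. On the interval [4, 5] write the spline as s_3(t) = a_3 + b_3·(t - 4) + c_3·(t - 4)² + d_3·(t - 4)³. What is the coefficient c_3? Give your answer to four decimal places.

Put m_i = s'' at the i-th knot. Here h = (2, 1, 1, 1) and Δ = (2, -4, -1, 3), so the interior equations h_(i-1)·m_(i-1) + 2(h_(i-1)+h_i)·m_i + h_i·m_(i+1) = 6(Δ_i − Δ_(i-1)) read
  2·m_0 + 6·m_1 + 1·m_2 = 6(Δ_1 - Δ_0) = -36
  1·m_1 + 4·m_2 + 1·m_3 = 6(Δ_2 - Δ_1) = 18
  1·m_2 + 4·m_3 + 1·m_4 = 6(Δ_3 - Δ_2) = 24
Clamped end conditions give two more equations: 2h_0·m_0 + h_0·m_1 = 6(Δ_0 - s'(0)) = 24 and h_3·m_3 + 2h_3·m_4 = 6(s'(5) - Δ_3) = -12.
Hence m_0 = 465/41, m_1 = -438/41, m_2 = 222/41, m_3 = 288/41, m_4 = -390/41.
On [4, 5], with s_3(t) = a_3 + b_3·(t - 4) + c_3·(t - 4)² + d_3·(t - 4)³: c_3 = m_3/2 = 144/41, d_3 = (m_4 - m_3)/(6h_3) = -113/41, b_3 = Δ_3 - h_3(2m_3 + m_4)/6 = 92/41.

3.5122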